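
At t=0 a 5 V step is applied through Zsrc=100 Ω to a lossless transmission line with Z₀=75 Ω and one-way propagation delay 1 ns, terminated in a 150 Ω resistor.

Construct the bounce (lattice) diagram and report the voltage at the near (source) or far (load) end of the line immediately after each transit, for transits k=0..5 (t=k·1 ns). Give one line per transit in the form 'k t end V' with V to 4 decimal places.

0 0 source 2.1429
1 1 load 2.8571
2 2 source 2.9592
3 3 load 2.9932
4 4 source 2.9981
5 5 load 2.9997

Γ_L=0.333333, Γ_S=0.142857; launch V₁=5·75/175=2.142857
k=0 src: V=2.1429
k=1 load: inc=2.142857, refl=2.142857·0.333333=0.7143; V=0.000000+2.142857+0.714286=2.8571
k=2 src: inc=0.714286, refl=0.714286·0.142857=0.1020; V=2.142857+0.714286+0.102041=2.9592
k=3 load: inc=0.102041, refl=0.102041·0.333333=0.0340; V=2.857143+0.102041+0.034014=2.9932
k=4 src: inc=0.034014, refl=0.034014·0.142857=0.0049; V=2.959184+0.034014+0.004859=2.9981
k=5 load: inc=0.004859, refl=0.004859·0.333333=0.0016; V=2.993197+0.004859+0.001620=2.9997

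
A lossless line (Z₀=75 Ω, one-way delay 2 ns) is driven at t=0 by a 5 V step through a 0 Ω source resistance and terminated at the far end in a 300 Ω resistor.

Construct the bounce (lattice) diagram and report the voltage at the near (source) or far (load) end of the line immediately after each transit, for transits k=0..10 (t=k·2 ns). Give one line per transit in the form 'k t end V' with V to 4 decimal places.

Γ_L=0.600000, Γ_S=-1.000000; launch V₁=5·75/75=5.000000
k=0 src: V=5.0000
k=1 load: inc=5.000000, refl=5.000000·0.600000=3.0000; V=0.000000+5.000000+3.000000=8.0000
k=2 src: inc=3.000000, refl=3.000000·-1.000000=-3.0000; V=5.000000+3.000000+-3.000000=5.0000
k=3 load: inc=-3.000000, refl=-3.000000·0.600000=-1.8000; V=8.000000+-3.000000+-1.800000=3.2000
k=4 src: inc=-1.800000, refl=-1.800000·-1.000000=1.8000; V=5.000000+-1.800000+1.800000=5.0000
k=5 load: inc=1.800000, refl=1.800000·0.600000=1.0800; V=3.200000+1.800000+1.080000=6.0800
k=6 src: inc=1.080000, refl=1.080000·-1.000000=-1.0800; V=5.000000+1.080000+-1.080000=5.0000
k=7 load: inc=-1.080000, refl=-1.080000·0.600000=-0.6480; V=6.080000+-1.080000+-0.648000=4.3520
k=8 src: inc=-0.648000, refl=-0.648000·-1.000000=0.6480; V=5.000000+-0.648000+0.648000=5.0000
k=9 load: inc=0.648000, refl=0.648000·0.600000=0.3888; V=4.352000+0.648000+0.388800=5.3888
k=10 src: inc=0.388800, refl=0.388800·-1.000000=-0.3888; V=5.000000+0.388800+-0.388800=5.0000

0 0 source 5.0000
1 2 load 8.0000
2 4 source 5.0000
3 6 load 3.2000
4 8 source 5.0000
5 10 load 6.0800
6 12 source 5.0000
7 14 load 4.3520
8 16 source 5.0000
9 18 load 5.3888
10 20 source 5.0000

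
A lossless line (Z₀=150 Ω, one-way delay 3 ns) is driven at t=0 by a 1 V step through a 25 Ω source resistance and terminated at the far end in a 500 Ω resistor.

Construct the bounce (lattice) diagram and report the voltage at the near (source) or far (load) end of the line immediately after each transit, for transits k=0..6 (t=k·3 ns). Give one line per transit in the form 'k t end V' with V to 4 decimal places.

Γ_L=0.538462, Γ_S=-0.714286; launch V₁=1·150/175=0.857143
k=0 src: V=0.8571
k=1 load: inc=0.857143, refl=0.857143·0.538462=0.4615; V=0.000000+0.857143+0.461538=1.3187
k=2 src: inc=0.461538, refl=0.461538·-0.714286=-0.3297; V=0.857143+0.461538+-0.329670=0.9890
k=3 load: inc=-0.329670, refl=-0.329670·0.538462=-0.1775; V=1.318681+-0.329670+-0.177515=0.8115
k=4 src: inc=-0.177515, refl=-0.177515·-0.714286=0.1268; V=0.989011+-0.177515+0.126796=0.9383
k=5 load: inc=0.126796, refl=0.126796·0.538462=0.0683; V=0.811496+0.126796+0.068275=1.0066
k=6 src: inc=0.068275, refl=0.068275·-0.714286=-0.0488; V=0.938292+0.068275+-0.048768=0.9578

0 0 source 0.8571
1 3 load 1.3187
2 6 source 0.9890
3 9 load 0.8115
4 12 source 0.9383
5 15 load 1.0066
6 18 source 0.9578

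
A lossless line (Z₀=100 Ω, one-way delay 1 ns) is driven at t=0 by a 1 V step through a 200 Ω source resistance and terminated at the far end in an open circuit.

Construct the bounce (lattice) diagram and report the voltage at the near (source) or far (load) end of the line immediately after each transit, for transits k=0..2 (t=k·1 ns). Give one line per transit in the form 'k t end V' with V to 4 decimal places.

Γ_L=1.000000, Γ_S=0.333333; launch V₁=1·100/300=0.333333
k=0 src: V=0.3333
k=1 load: inc=0.333333, refl=0.333333·1.000000=0.3333; V=0.000000+0.333333+0.333333=0.6667
k=2 src: inc=0.333333, refl=0.333333·0.333333=0.1111; V=0.333333+0.333333+0.111111=0.7778

0 0 source 0.3333
1 1 load 0.6667
2 2 source 0.7778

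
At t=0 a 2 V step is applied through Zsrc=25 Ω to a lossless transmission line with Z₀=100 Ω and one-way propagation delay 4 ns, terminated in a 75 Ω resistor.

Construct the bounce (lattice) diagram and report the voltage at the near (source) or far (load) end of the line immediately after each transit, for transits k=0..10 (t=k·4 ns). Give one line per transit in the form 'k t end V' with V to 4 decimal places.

0 0 source 1.6000
1 4 load 1.3714
2 8 source 1.5086
3 12 load 1.4890
4 16 source 1.5007
5 20 load 1.4991
6 24 source 1.5001
7 28 load 1.4999
8 32 source 1.5000
9 36 load 1.5000
10 40 source 1.5000

Γ_L=-0.142857, Γ_S=-0.600000; launch V₁=2·100/125=1.600000
k=0 src: V=1.6000
k=1 load: inc=1.600000, refl=1.600000·-0.142857=-0.2286; V=0.000000+1.600000+-0.228571=1.3714
k=2 src: inc=-0.228571, refl=-0.228571·-0.600000=0.1371; V=1.600000+-0.228571+0.137143=1.5086
k=3 load: inc=0.137143, refl=0.137143·-0.142857=-0.0196; V=1.371429+0.137143+-0.019592=1.4890
k=4 src: inc=-0.019592, refl=-0.019592·-0.600000=0.0118; V=1.508571+-0.019592+0.011755=1.5007
k=5 load: inc=0.011755, refl=0.011755·-0.142857=-0.0017; V=1.488980+0.011755+-0.001679=1.4991
k=6 src: inc=-0.001679, refl=-0.001679·-0.600000=0.0010; V=1.500735+-0.001679+0.001008=1.5001
k=7 load: inc=0.001008, refl=0.001008·-0.142857=-0.0001; V=1.499055+0.001008+-0.000144=1.4999
k=8 src: inc=-0.000144, refl=-0.000144·-0.600000=0.0001; V=1.500063+-0.000144+0.000086=1.5000
k=9 load: inc=0.000086, refl=0.000086·-0.142857=-0.0000; V=1.499919+0.000086+-0.000012=1.5000
k=10 src: inc=-0.000012, refl=-0.000012·-0.600000=0.0000; V=1.500005+-0.000012+0.000007=1.5000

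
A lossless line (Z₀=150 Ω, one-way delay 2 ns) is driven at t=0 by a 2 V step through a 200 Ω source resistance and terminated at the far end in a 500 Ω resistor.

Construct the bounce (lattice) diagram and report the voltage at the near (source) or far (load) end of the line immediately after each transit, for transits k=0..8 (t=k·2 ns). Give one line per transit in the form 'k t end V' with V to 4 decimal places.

0 0 source 0.8571
1 2 load 1.3187
2 4 source 1.3846
3 6 load 1.4201
4 8 source 1.4252
5 10 load 1.4279
6 12 source 1.4283
7 14 load 1.4285
8 16 source 1.4286

Γ_L=0.538462, Γ_S=0.142857; launch V₁=2·150/350=0.857143
k=0 src: V=0.8571
k=1 load: inc=0.857143, refl=0.857143·0.538462=0.4615; V=0.000000+0.857143+0.461538=1.3187
k=2 src: inc=0.461538, refl=0.461538·0.142857=0.0659; V=0.857143+0.461538+0.065934=1.3846
k=3 load: inc=0.065934, refl=0.065934·0.538462=0.0355; V=1.318681+0.065934+0.035503=1.4201
k=4 src: inc=0.035503, refl=0.035503·0.142857=0.0051; V=1.384615+0.035503+0.005072=1.4252
k=5 load: inc=0.005072, refl=0.005072·0.538462=0.0027; V=1.420118+0.005072+0.002731=1.4279
k=6 src: inc=0.002731, refl=0.002731·0.142857=0.0004; V=1.425190+0.002731+0.000390=1.4283
k=7 load: inc=0.000390, refl=0.000390·0.538462=0.0002; V=1.427921+0.000390+0.000210=1.4285
k=8 src: inc=0.000210, refl=0.000210·0.142857=0.0000; V=1.428311+0.000210+0.000030=1.4286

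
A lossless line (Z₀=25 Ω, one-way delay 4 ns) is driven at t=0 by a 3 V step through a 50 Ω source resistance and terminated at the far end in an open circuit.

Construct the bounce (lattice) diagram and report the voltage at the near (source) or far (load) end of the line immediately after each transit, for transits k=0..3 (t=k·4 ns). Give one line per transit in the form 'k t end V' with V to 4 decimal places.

Γ_L=1.000000, Γ_S=0.333333; launch V₁=3·25/75=1.000000
k=0 src: V=1.0000
k=1 load: inc=1.000000, refl=1.000000·1.000000=1.0000; V=0.000000+1.000000+1.000000=2.0000
k=2 src: inc=1.000000, refl=1.000000·0.333333=0.3333; V=1.000000+1.000000+0.333333=2.3333
k=3 load: inc=0.333333, refl=0.333333·1.000000=0.3333; V=2.000000+0.333333+0.333333=2.6667

0 0 source 1.0000
1 4 load 2.0000
2 8 source 2.3333
3 12 load 2.6667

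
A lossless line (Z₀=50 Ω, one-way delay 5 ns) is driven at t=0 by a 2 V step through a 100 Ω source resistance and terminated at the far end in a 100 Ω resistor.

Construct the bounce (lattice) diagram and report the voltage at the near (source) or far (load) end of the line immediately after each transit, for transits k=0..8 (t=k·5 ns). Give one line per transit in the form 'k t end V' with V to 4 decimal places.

Γ_L=0.333333, Γ_S=0.333333; launch V₁=2·50/150=0.666667
k=0 src: V=0.6667
k=1 load: inc=0.666667, refl=0.666667·0.333333=0.2222; V=0.000000+0.666667+0.222222=0.8889
k=2 src: inc=0.222222, refl=0.222222·0.333333=0.0741; V=0.666667+0.222222+0.074074=0.9630
k=3 load: inc=0.074074, refl=0.074074·0.333333=0.0247; V=0.888889+0.074074+0.024691=0.9877
k=4 src: inc=0.024691, refl=0.024691·0.333333=0.0082; V=0.962963+0.024691+0.008230=0.9959
k=5 load: inc=0.008230, refl=0.008230·0.333333=0.0027; V=0.987654+0.008230+0.002743=0.9986
k=6 src: inc=0.002743, refl=0.002743·0.333333=0.0009; V=0.995885+0.002743+0.000914=0.9995
k=7 load: inc=0.000914, refl=0.000914·0.333333=0.0003; V=0.998628+0.000914+0.000305=0.9998
k=8 src: inc=0.000305, refl=0.000305·0.333333=0.0001; V=0.999543+0.000305+0.000102=0.9999

0 0 source 0.6667
1 5 load 0.8889
2 10 source 0.9630
3 15 load 0.9877
4 20 source 0.9959
5 25 load 0.9986
6 30 source 0.9995
7 35 load 0.9998
8 40 source 0.9999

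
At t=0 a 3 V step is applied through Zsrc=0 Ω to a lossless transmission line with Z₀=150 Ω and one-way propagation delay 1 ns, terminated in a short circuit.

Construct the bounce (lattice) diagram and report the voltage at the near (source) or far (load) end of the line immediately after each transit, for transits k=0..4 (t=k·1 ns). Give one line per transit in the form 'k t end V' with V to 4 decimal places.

0 0 source 3.0000
1 1 load 0.0000
2 2 source 3.0000
3 3 load 0.0000
4 4 source 3.0000

Γ_L=-1.000000, Γ_S=-1.000000; launch V₁=3·150/150=3.000000
k=0 src: V=3.0000
k=1 load: inc=3.000000, refl=3.000000·-1.000000=-3.0000; V=0.000000+3.000000+-3.000000=0.0000
k=2 src: inc=-3.000000, refl=-3.000000·-1.000000=3.0000; V=3.000000+-3.000000+3.000000=3.0000
k=3 load: inc=3.000000, refl=3.000000·-1.000000=-3.0000; V=0.000000+3.000000+-3.000000=0.0000
k=4 src: inc=-3.000000, refl=-3.000000·-1.000000=3.0000; V=3.000000+-3.000000+3.000000=3.0000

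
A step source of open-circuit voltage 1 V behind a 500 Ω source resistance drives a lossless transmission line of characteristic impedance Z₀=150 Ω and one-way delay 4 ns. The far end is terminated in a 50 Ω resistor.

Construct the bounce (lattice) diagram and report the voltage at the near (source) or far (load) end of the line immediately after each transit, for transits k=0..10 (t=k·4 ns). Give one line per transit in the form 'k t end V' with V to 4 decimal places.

Γ_L=-0.500000, Γ_S=0.538462; launch V₁=1·150/650=0.230769
k=0 src: V=0.2308
k=1 load: inc=0.230769, refl=0.230769·-0.500000=-0.1154; V=0.000000+0.230769+-0.115385=0.1154
k=2 src: inc=-0.115385, refl=-0.115385·0.538462=-0.0621; V=0.230769+-0.115385+-0.062130=0.0533
k=3 load: inc=-0.062130, refl=-0.062130·-0.500000=0.0311; V=0.115385+-0.062130+0.031065=0.0843
k=4 src: inc=0.031065, refl=0.031065·0.538462=0.0167; V=0.053254+0.031065+0.016727=0.1010
k=5 load: inc=0.016727, refl=0.016727·-0.500000=-0.0084; V=0.084320+0.016727+-0.008364=0.0927
k=6 src: inc=-0.008364, refl=-0.008364·0.538462=-0.0045; V=0.101047+-0.008364+-0.004504=0.0882
k=7 load: inc=-0.004504, refl=-0.004504·-0.500000=0.0023; V=0.092683+-0.004504+0.002252=0.0904
k=8 src: inc=0.002252, refl=0.002252·0.538462=0.0012; V=0.088180+0.002252+0.001212=0.0916
k=9 load: inc=0.001212, refl=0.001212·-0.500000=-0.0006; V=0.090431+0.001212+-0.000606=0.0910
k=10 src: inc=-0.000606, refl=-0.000606·0.538462=-0.0003; V=0.091644+-0.000606+-0.000326=0.0907

0 0 source 0.2308
1 4 load 0.1154
2 8 source 0.0533
3 12 load 0.0843
4 16 source 0.1010
5 20 load 0.0927
6 24 source 0.0882
7 28 load 0.0904
8 32 source 0.0916
9 36 load 0.0910
10 40 source 0.0907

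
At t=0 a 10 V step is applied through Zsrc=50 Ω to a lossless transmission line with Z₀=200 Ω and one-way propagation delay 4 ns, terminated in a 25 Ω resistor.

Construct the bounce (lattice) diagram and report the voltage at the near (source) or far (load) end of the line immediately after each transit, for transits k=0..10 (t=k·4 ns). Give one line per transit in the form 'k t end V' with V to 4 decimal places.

0 0 source 8.0000
1 4 load 1.7778
2 8 source 5.5111
3 12 load 2.6074
4 16 source 4.3496
5 20 load 2.9946
6 24 source 3.8076
7 28 load 3.1752
8 32 source 3.5547
9 36 load 3.2596
10 40 source 3.4366

Γ_L=-0.777778, Γ_S=-0.600000; launch V₁=10·200/250=8.000000
k=0 src: V=8.0000
k=1 load: inc=8.000000, refl=8.000000·-0.777778=-6.2222; V=0.000000+8.000000+-6.222222=1.7778
k=2 src: inc=-6.222222, refl=-6.222222·-0.600000=3.7333; V=8.000000+-6.222222+3.733333=5.5111
k=3 load: inc=3.733333, refl=3.733333·-0.777778=-2.9037; V=1.777778+3.733333+-2.903704=2.6074
k=4 src: inc=-2.903704, refl=-2.903704·-0.600000=1.7422; V=5.511111+-2.903704+1.742222=4.3496
k=5 load: inc=1.742222, refl=1.742222·-0.777778=-1.3551; V=2.607407+1.742222+-1.355062=2.9946
k=6 src: inc=-1.355062, refl=-1.355062·-0.600000=0.8130; V=4.349630+-1.355062+0.813037=3.8076
k=7 load: inc=0.813037, refl=0.813037·-0.777778=-0.6324; V=2.994568+0.813037+-0.632362=3.1752
k=8 src: inc=-0.632362, refl=-0.632362·-0.600000=0.3794; V=3.807605+-0.632362+0.379417=3.5547
k=9 load: inc=0.379417, refl=0.379417·-0.777778=-0.2951; V=3.175243+0.379417+-0.295102=3.2596
k=10 src: inc=-0.295102, refl=-0.295102·-0.600000=0.1771; V=3.554660+-0.295102+0.177061=3.4366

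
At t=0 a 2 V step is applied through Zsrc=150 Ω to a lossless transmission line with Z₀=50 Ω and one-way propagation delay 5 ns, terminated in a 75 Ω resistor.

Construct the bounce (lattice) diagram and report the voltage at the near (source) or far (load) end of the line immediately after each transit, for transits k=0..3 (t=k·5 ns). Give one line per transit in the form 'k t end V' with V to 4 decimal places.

Γ_L=0.200000, Γ_S=0.500000; launch V₁=2·50/200=0.500000
k=0 src: V=0.5000
k=1 load: inc=0.500000, refl=0.500000·0.200000=0.1000; V=0.000000+0.500000+0.100000=0.6000
k=2 src: inc=0.100000, refl=0.100000·0.500000=0.0500; V=0.500000+0.100000+0.050000=0.6500
k=3 load: inc=0.050000, refl=0.050000·0.200000=0.0100; V=0.600000+0.050000+0.010000=0.6600

0 0 source 0.5000
1 5 load 0.6000
2 10 source 0.6500
3 15 load 0.6600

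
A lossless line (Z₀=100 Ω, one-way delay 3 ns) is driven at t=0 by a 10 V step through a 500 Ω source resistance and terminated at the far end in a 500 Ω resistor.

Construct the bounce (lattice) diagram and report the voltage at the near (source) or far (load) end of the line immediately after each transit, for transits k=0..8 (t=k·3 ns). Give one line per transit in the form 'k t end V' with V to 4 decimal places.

0 0 source 1.6667
1 3 load 2.7778
2 6 source 3.5185
3 9 load 4.0123
4 12 source 4.3416
5 15 load 4.5610
6 18 source 4.7074
7 21 load 4.8049
8 24 source 4.8699

Γ_L=0.666667, Γ_S=0.666667; launch V₁=10·100/600=1.666667
k=0 src: V=1.6667
k=1 load: inc=1.666667, refl=1.666667·0.666667=1.1111; V=0.000000+1.666667+1.111111=2.7778
k=2 src: inc=1.111111, refl=1.111111·0.666667=0.7407; V=1.666667+1.111111+0.740741=3.5185
k=3 load: inc=0.740741, refl=0.740741·0.666667=0.4938; V=2.777778+0.740741+0.493827=4.0123
k=4 src: inc=0.493827, refl=0.493827·0.666667=0.3292; V=3.518519+0.493827+0.329218=4.3416
k=5 load: inc=0.329218, refl=0.329218·0.666667=0.2195; V=4.012346+0.329218+0.219479=4.5610
k=6 src: inc=0.219479, refl=0.219479·0.666667=0.1463; V=4.341564+0.219479+0.146319=4.7074
k=7 load: inc=0.146319, refl=0.146319·0.666667=0.0975; V=4.561043+0.146319+0.097546=4.8049
k=8 src: inc=0.097546, refl=0.097546·0.666667=0.0650; V=4.707362+0.097546+0.065031=4.8699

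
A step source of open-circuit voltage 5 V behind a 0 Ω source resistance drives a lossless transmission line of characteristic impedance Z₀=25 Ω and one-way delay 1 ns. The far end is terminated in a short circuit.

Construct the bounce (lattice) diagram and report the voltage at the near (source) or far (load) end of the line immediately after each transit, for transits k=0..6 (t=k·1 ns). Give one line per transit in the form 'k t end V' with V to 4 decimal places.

Γ_L=-1.000000, Γ_S=-1.000000; launch V₁=5·25/25=5.000000
k=0 src: V=5.0000
k=1 load: inc=5.000000, refl=5.000000·-1.000000=-5.0000; V=0.000000+5.000000+-5.000000=0.0000
k=2 src: inc=-5.000000, refl=-5.000000·-1.000000=5.0000; V=5.000000+-5.000000+5.000000=5.0000
k=3 load: inc=5.000000, refl=5.000000·-1.000000=-5.0000; V=0.000000+5.000000+-5.000000=0.0000
k=4 src: inc=-5.000000, refl=-5.000000·-1.000000=5.0000; V=5.000000+-5.000000+5.000000=5.0000
k=5 load: inc=5.000000, refl=5.000000·-1.000000=-5.0000; V=0.000000+5.000000+-5.000000=0.0000
k=6 src: inc=-5.000000, refl=-5.000000·-1.000000=5.0000; V=5.000000+-5.000000+5.000000=5.0000

0 0 source 5.0000
1 1 load 0.0000
2 2 source 5.0000
3 3 load 0.0000
4 4 source 5.0000
5 5 load 0.0000
6 6 source 5.0000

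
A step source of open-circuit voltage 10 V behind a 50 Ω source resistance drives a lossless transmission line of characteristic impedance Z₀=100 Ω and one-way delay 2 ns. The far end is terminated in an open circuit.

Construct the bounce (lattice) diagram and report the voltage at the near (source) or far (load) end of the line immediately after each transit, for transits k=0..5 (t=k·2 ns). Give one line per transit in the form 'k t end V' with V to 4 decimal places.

0 0 source 6.6667
1 2 load 13.3333
2 4 source 11.1111
3 6 load 8.8889
4 8 source 9.6296
5 10 load 10.3704

Γ_L=1.000000, Γ_S=-0.333333; launch V₁=10·100/150=6.666667
k=0 src: V=6.6667
k=1 load: inc=6.666667, refl=6.666667·1.000000=6.6667; V=0.000000+6.666667+6.666667=13.3333
k=2 src: inc=6.666667, refl=6.666667·-0.333333=-2.2222; V=6.666667+6.666667+-2.222222=11.1111
k=3 load: inc=-2.222222, refl=-2.222222·1.000000=-2.2222; V=13.333333+-2.222222+-2.222222=8.8889
k=4 src: inc=-2.222222, refl=-2.222222·-0.333333=0.7407; V=11.111111+-2.222222+0.740741=9.6296
k=5 load: inc=0.740741, refl=0.740741·1.000000=0.7407; V=8.888889+0.740741+0.740741=10.3704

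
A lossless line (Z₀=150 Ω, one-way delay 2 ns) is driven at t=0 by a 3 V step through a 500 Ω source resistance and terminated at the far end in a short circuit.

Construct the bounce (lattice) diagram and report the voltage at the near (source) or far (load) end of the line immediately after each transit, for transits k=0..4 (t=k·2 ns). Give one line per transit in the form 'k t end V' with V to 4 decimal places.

0 0 source 0.6923
1 2 load 0.0000
2 4 source -0.3728
3 6 load 0.0000
4 8 source 0.2007

Γ_L=-1.000000, Γ_S=0.538462; launch V₁=3·150/650=0.692308
k=0 src: V=0.6923
k=1 load: inc=0.692308, refl=0.692308·-1.000000=-0.6923; V=0.000000+0.692308+-0.692308=0.0000
k=2 src: inc=-0.692308, refl=-0.692308·0.538462=-0.3728; V=0.692308+-0.692308+-0.372781=-0.3728
k=3 load: inc=-0.372781, refl=-0.372781·-1.000000=0.3728; V=0.000000+-0.372781+0.372781=0.0000
k=4 src: inc=0.372781, refl=0.372781·0.538462=0.2007; V=-0.372781+0.372781+0.200728=0.2007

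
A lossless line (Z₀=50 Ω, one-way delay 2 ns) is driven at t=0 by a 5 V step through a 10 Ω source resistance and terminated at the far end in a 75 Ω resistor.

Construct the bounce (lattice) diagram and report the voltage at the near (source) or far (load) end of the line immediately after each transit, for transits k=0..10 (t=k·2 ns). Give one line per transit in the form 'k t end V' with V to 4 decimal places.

0 0 source 4.1667
1 2 load 5.0000
2 4 source 4.4444
3 6 load 4.3333
4 8 source 4.4074
5 10 load 4.4222
6 12 source 4.4123
7 14 load 4.4104
8 16 source 4.4117
9 18 load 4.4120
10 20 source 4.4118

Γ_L=0.200000, Γ_S=-0.666667; launch V₁=5·50/60=4.166667
k=0 src: V=4.1667
k=1 load: inc=4.166667, refl=4.166667·0.200000=0.8333; V=0.000000+4.166667+0.833333=5.0000
k=2 src: inc=0.833333, refl=0.833333·-0.666667=-0.5556; V=4.166667+0.833333+-0.555556=4.4444
k=3 load: inc=-0.555556, refl=-0.555556·0.200000=-0.1111; V=5.000000+-0.555556+-0.111111=4.3333
k=4 src: inc=-0.111111, refl=-0.111111·-0.666667=0.0741; V=4.444444+-0.111111+0.074074=4.4074
k=5 load: inc=0.074074, refl=0.074074·0.200000=0.0148; V=4.333333+0.074074+0.014815=4.4222
k=6 src: inc=0.014815, refl=0.014815·-0.666667=-0.0099; V=4.407407+0.014815+-0.009877=4.4123
k=7 load: inc=-0.009877, refl=-0.009877·0.200000=-0.0020; V=4.422222+-0.009877+-0.001975=4.4104
k=8 src: inc=-0.001975, refl=-0.001975·-0.666667=0.0013; V=4.412346+-0.001975+0.001317=4.4117
k=9 load: inc=0.001317, refl=0.001317·0.200000=0.0003; V=4.410370+0.001317+0.000263=4.4120
k=10 src: inc=0.000263, refl=0.000263·-0.666667=-0.0002; V=4.411687+0.000263+-0.000176=4.4118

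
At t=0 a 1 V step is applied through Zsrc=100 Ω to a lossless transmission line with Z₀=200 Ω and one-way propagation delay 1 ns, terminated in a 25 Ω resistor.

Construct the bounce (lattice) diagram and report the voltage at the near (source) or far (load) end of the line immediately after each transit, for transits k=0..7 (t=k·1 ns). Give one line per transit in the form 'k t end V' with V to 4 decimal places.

Γ_L=-0.777778, Γ_S=-0.333333; launch V₁=1·200/300=0.666667
k=0 src: V=0.6667
k=1 load: inc=0.666667, refl=0.666667·-0.777778=-0.5185; V=0.000000+0.666667+-0.518519=0.1481
k=2 src: inc=-0.518519, refl=-0.518519·-0.333333=0.1728; V=0.666667+-0.518519+0.172840=0.3210
k=3 load: inc=0.172840, refl=0.172840·-0.777778=-0.1344; V=0.148148+0.172840+-0.134431=0.1866
k=4 src: inc=-0.134431, refl=-0.134431·-0.333333=0.0448; V=0.320988+-0.134431+0.044810=0.2314
k=5 load: inc=0.044810, refl=0.044810·-0.777778=-0.0349; V=0.186557+0.044810+-0.034852=0.1965
k=6 src: inc=-0.034852, refl=-0.034852·-0.333333=0.0116; V=0.231367+-0.034852+0.011617=0.2081
k=7 load: inc=0.011617, refl=0.011617·-0.777778=-0.0090; V=0.196515+0.011617+-0.009036=0.1991

0 0 source 0.6667
1 1 load 0.1481
2 2 source 0.3210
3 3 load 0.1866
4 4 source 0.2314
5 5 load 0.1965
6 6 source 0.2081
7 7 load 0.1991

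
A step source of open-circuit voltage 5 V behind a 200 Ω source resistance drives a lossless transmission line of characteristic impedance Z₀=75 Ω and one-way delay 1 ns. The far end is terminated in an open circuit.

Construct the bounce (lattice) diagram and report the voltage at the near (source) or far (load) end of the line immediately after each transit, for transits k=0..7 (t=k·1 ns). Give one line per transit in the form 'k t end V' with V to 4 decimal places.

0 0 source 1.3636
1 1 load 2.7273
2 2 source 3.3471
3 3 load 3.9669
4 4 source 4.2487
5 5 load 4.5304
6 6 source 4.6585
7 7 load 4.7866

Γ_L=1.000000, Γ_S=0.454545; launch V₁=5·75/275=1.363636
k=0 src: V=1.3636
k=1 load: inc=1.363636, refl=1.363636·1.000000=1.3636; V=0.000000+1.363636+1.363636=2.7273
k=2 src: inc=1.363636, refl=1.363636·0.454545=0.6198; V=1.363636+1.363636+0.619835=3.3471
k=3 load: inc=0.619835, refl=0.619835·1.000000=0.6198; V=2.727273+0.619835+0.619835=3.9669
k=4 src: inc=0.619835, refl=0.619835·0.454545=0.2817; V=3.347107+0.619835+0.281743=4.2487
k=5 load: inc=0.281743, refl=0.281743·1.000000=0.2817; V=3.966942+0.281743+0.281743=4.5304
k=6 src: inc=0.281743, refl=0.281743·0.454545=0.1281; V=4.248685+0.281743+0.128065=4.6585
k=7 load: inc=0.128065, refl=0.128065·1.000000=0.1281; V=4.530428+0.128065+0.128065=4.7866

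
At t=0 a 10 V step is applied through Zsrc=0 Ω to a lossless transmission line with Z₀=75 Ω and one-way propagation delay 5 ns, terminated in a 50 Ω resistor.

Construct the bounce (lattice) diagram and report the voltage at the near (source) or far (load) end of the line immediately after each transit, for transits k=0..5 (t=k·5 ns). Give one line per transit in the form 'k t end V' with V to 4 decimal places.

Γ_L=-0.200000, Γ_S=-1.000000; launch V₁=10·75/75=10.000000
k=0 src: V=10.0000
k=1 load: inc=10.000000, refl=10.000000·-0.200000=-2.0000; V=0.000000+10.000000+-2.000000=8.0000
k=2 src: inc=-2.000000, refl=-2.000000·-1.000000=2.0000; V=10.000000+-2.000000+2.000000=10.0000
k=3 load: inc=2.000000, refl=2.000000·-0.200000=-0.4000; V=8.000000+2.000000+-0.400000=9.6000
k=4 src: inc=-0.400000, refl=-0.400000·-1.000000=0.4000; V=10.000000+-0.400000+0.400000=10.0000
k=5 load: inc=0.400000, refl=0.400000·-0.200000=-0.0800; V=9.600000+0.400000+-0.080000=9.9200

0 0 source 10.0000
1 5 load 8.0000
2 10 source 10.0000
3 15 load 9.6000
4 20 source 10.0000
5 25 load 9.9200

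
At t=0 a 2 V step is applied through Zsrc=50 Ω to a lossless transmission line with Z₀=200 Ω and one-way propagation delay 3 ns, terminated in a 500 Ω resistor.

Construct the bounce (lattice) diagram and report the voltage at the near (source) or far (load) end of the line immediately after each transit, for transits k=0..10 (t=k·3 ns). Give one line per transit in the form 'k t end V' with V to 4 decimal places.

0 0 source 1.6000
1 3 load 2.2857
2 6 source 1.8743
3 9 load 1.6980
4 12 source 1.8038
5 15 load 1.8491
6 18 source 1.8219
7 21 load 1.8102
8 24 source 1.8172
9 27 load 1.8202
10 30 source 1.8184

Γ_L=0.428571, Γ_S=-0.600000; launch V₁=2·200/250=1.600000
k=0 src: V=1.6000
k=1 load: inc=1.600000, refl=1.600000·0.428571=0.6857; V=0.000000+1.600000+0.685714=2.2857
k=2 src: inc=0.685714, refl=0.685714·-0.600000=-0.4114; V=1.600000+0.685714+-0.411429=1.8743
k=3 load: inc=-0.411429, refl=-0.411429·0.428571=-0.1763; V=2.285714+-0.411429+-0.176327=1.6980
k=4 src: inc=-0.176327, refl=-0.176327·-0.600000=0.1058; V=1.874286+-0.176327+0.105796=1.8038
k=5 load: inc=0.105796, refl=0.105796·0.428571=0.0453; V=1.697959+0.105796+0.045341=1.8491
k=6 src: inc=0.045341, refl=0.045341·-0.600000=-0.0272; V=1.803755+0.045341+-0.027205=1.8219
k=7 load: inc=-0.027205, refl=-0.027205·0.428571=-0.0117; V=1.849096+-0.027205+-0.011659=1.8102
k=8 src: inc=-0.011659, refl=-0.011659·-0.600000=0.0070; V=1.821892+-0.011659+0.006995=1.8172
k=9 load: inc=0.006995, refl=0.006995·0.428571=0.0030; V=1.810232+0.006995+0.002998=1.8202
k=10 src: inc=0.002998, refl=0.002998·-0.600000=-0.0018; V=1.817228+0.002998+-0.001799=1.8184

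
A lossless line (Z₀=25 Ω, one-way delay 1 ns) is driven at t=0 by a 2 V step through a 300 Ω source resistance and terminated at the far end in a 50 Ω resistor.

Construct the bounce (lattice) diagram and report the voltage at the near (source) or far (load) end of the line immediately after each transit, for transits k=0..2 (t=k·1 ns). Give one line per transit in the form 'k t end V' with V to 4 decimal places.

0 0 source 0.1538
1 1 load 0.2051
2 2 source 0.2485

Γ_L=0.333333, Γ_S=0.846154; launch V₁=2·25/325=0.153846
k=0 src: V=0.1538
k=1 load: inc=0.153846, refl=0.153846·0.333333=0.0513; V=0.000000+0.153846+0.051282=0.2051
k=2 src: inc=0.051282, refl=0.051282·0.846154=0.0434; V=0.153846+0.051282+0.043393=0.2485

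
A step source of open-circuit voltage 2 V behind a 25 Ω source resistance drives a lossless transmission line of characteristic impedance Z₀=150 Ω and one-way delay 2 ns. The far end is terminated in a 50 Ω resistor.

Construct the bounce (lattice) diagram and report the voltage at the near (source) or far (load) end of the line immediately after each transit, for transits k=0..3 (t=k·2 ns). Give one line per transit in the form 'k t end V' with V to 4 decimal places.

0 0 source 1.7143
1 2 load 0.8571
2 4 source 1.4694
3 6 load 1.1633

Γ_L=-0.500000, Γ_S=-0.714286; launch V₁=2·150/175=1.714286
k=0 src: V=1.7143
k=1 load: inc=1.714286, refl=1.714286·-0.500000=-0.8571; V=0.000000+1.714286+-0.857143=0.8571
k=2 src: inc=-0.857143, refl=-0.857143·-0.714286=0.6122; V=1.714286+-0.857143+0.612245=1.4694
k=3 load: inc=0.612245, refl=0.612245·-0.500000=-0.3061; V=0.857143+0.612245+-0.306122=1.1633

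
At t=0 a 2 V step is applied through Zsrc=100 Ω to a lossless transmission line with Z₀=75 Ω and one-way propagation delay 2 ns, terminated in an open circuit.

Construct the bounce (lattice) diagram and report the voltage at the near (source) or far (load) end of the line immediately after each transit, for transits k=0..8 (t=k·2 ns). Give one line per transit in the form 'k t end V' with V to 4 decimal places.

Γ_L=1.000000, Γ_S=0.142857; launch V₁=2·75/175=0.857143
k=0 src: V=0.8571
k=1 load: inc=0.857143, refl=0.857143·1.000000=0.8571; V=0.000000+0.857143+0.857143=1.7143
k=2 src: inc=0.857143, refl=0.857143·0.142857=0.1224; V=0.857143+0.857143+0.122449=1.8367
k=3 load: inc=0.122449, refl=0.122449·1.000000=0.1224; V=1.714286+0.122449+0.122449=1.9592
k=4 src: inc=0.122449, refl=0.122449·0.142857=0.0175; V=1.836735+0.122449+0.017493=1.9767
k=5 load: inc=0.017493, refl=0.017493·1.000000=0.0175; V=1.959184+0.017493+0.017493=1.9942
k=6 src: inc=0.017493, refl=0.017493·0.142857=0.0025; V=1.976676+0.017493+0.002499=1.9967
k=7 load: inc=0.002499, refl=0.002499·1.000000=0.0025; V=1.994169+0.002499+0.002499=1.9992
k=8 src: inc=0.002499, refl=0.002499·0.142857=0.0004; V=1.996668+0.002499+0.000357=1.9995

0 0 source 0.8571
1 2 load 1.7143
2 4 source 1.8367
3 6 load 1.9592
4 8 source 1.9767
5 10 load 1.9942
6 12 source 1.9967
7 14 load 1.9992
8 16 source 1.9995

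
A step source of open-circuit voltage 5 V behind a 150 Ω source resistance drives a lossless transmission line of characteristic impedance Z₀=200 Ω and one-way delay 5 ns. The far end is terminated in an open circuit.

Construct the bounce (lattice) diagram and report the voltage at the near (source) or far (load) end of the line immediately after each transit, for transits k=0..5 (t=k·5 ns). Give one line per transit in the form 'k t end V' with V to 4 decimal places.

0 0 source 2.8571
1 5 load 5.7143
2 10 source 5.3061
3 15 load 4.8980
4 20 source 4.9563
5 25 load 5.0146

Γ_L=1.000000, Γ_S=-0.142857; launch V₁=5·200/350=2.857143
k=0 src: V=2.8571
k=1 load: inc=2.857143, refl=2.857143·1.000000=2.8571; V=0.000000+2.857143+2.857143=5.7143
k=2 src: inc=2.857143, refl=2.857143·-0.142857=-0.4082; V=2.857143+2.857143+-0.408163=5.3061
k=3 load: inc=-0.408163, refl=-0.408163·1.000000=-0.4082; V=5.714286+-0.408163+-0.408163=4.8980
k=4 src: inc=-0.408163, refl=-0.408163·-0.142857=0.0583; V=5.306122+-0.408163+0.058309=4.9563
k=5 load: inc=0.058309, refl=0.058309·1.000000=0.0583; V=4.897959+0.058309+0.058309=5.0146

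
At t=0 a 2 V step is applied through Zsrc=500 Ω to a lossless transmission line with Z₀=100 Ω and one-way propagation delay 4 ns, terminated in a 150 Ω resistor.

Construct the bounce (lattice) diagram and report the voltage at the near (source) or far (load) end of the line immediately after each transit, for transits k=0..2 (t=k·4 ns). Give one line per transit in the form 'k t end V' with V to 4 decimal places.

Γ_L=0.200000, Γ_S=0.666667; launch V₁=2·100/600=0.333333
k=0 src: V=0.3333
k=1 load: inc=0.333333, refl=0.333333·0.200000=0.0667; V=0.000000+0.333333+0.066667=0.4000
k=2 src: inc=0.066667, refl=0.066667·0.666667=0.0444; V=0.333333+0.066667+0.044444=0.4444

0 0 source 0.3333
1 4 load 0.4000
2 8 source 0.4444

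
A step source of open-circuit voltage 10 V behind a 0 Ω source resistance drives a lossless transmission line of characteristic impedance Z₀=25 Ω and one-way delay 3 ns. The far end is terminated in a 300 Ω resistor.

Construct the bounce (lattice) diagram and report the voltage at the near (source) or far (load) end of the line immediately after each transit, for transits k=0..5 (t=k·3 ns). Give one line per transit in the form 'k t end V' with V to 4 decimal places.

Γ_L=0.846154, Γ_S=-1.000000; launch V₁=10·25/25=10.000000
k=0 src: V=10.0000
k=1 load: inc=10.000000, refl=10.000000·0.846154=8.4615; V=0.000000+10.000000+8.461538=18.4615
k=2 src: inc=8.461538, refl=8.461538·-1.000000=-8.4615; V=10.000000+8.461538+-8.461538=10.0000
k=3 load: inc=-8.461538, refl=-8.461538·0.846154=-7.1598; V=18.461538+-8.461538+-7.159763=2.8402
k=4 src: inc=-7.159763, refl=-7.159763·-1.000000=7.1598; V=10.000000+-7.159763+7.159763=10.0000
k=5 load: inc=7.159763, refl=7.159763·0.846154=6.0583; V=2.840237+7.159763+6.058261=16.0583

0 0 source 10.0000
1 3 load 18.4615
2 6 source 10.0000
3 9 load 2.8402
4 12 source 10.0000
5 15 load 16.0583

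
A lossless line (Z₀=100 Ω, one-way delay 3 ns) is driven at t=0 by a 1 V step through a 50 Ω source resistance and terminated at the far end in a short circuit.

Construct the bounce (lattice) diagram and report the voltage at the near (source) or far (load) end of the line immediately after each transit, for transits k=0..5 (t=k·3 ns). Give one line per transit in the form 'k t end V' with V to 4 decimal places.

Γ_L=-1.000000, Γ_S=-0.333333; launch V₁=1·100/150=0.666667
k=0 src: V=0.6667
k=1 load: inc=0.666667, refl=0.666667·-1.000000=-0.6667; V=0.000000+0.666667+-0.666667=0.0000
k=2 src: inc=-0.666667, refl=-0.666667·-0.333333=0.2222; V=0.666667+-0.666667+0.222222=0.2222
k=3 load: inc=0.222222, refl=0.222222·-1.000000=-0.2222; V=0.000000+0.222222+-0.222222=0.0000
k=4 src: inc=-0.222222, refl=-0.222222·-0.333333=0.0741; V=0.222222+-0.222222+0.074074=0.0741
k=5 load: inc=0.074074, refl=0.074074·-1.000000=-0.0741; V=0.000000+0.074074+-0.074074=0.0000

0 0 source 0.6667
1 3 load 0.0000
2 6 source 0.2222
3 9 load 0.0000
4 12 source 0.0741
5 15 load 0.0000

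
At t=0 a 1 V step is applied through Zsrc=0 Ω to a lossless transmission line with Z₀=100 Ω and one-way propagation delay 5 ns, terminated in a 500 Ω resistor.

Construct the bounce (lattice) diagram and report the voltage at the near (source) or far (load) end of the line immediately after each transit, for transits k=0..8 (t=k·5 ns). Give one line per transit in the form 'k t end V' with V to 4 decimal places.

Γ_L=0.666667, Γ_S=-1.000000; launch V₁=1·100/100=1.000000
k=0 src: V=1.0000
k=1 load: inc=1.000000, refl=1.000000·0.666667=0.6667; V=0.000000+1.000000+0.666667=1.6667
k=2 src: inc=0.666667, refl=0.666667·-1.000000=-0.6667; V=1.000000+0.666667+-0.666667=1.0000
k=3 load: inc=-0.666667, refl=-0.666667·0.666667=-0.4444; V=1.666667+-0.666667+-0.444444=0.5556
k=4 src: inc=-0.444444, refl=-0.444444·-1.000000=0.4444; V=1.000000+-0.444444+0.444444=1.0000
k=5 load: inc=0.444444, refl=0.444444·0.666667=0.2963; V=0.555556+0.444444+0.296296=1.2963
k=6 src: inc=0.296296, refl=0.296296·-1.000000=-0.2963; V=1.000000+0.296296+-0.296296=1.0000
k=7 load: inc=-0.296296, refl=-0.296296·0.666667=-0.1975; V=1.296296+-0.296296+-0.197531=0.8025
k=8 src: inc=-0.197531, refl=-0.197531·-1.000000=0.1975; V=1.000000+-0.197531+0.197531=1.0000

0 0 source 1.0000
1 5 load 1.6667
2 10 source 1.0000
3 15 load 0.5556
4 20 source 1.0000
5 25 load 1.2963
6 30 source 1.0000
7 35 load 0.8025
8 40 source 1.0000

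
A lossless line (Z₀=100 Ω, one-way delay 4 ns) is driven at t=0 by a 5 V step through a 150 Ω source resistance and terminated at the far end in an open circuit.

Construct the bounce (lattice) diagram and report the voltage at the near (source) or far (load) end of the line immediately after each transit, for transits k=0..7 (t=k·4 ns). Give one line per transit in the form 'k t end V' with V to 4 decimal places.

0 0 source 2.0000
1 4 load 4.0000
2 8 source 4.4000
3 12 load 4.8000
4 16 source 4.8800
5 20 load 4.9600
6 24 source 4.9760
7 28 load 4.9920

Γ_L=1.000000, Γ_S=0.200000; launch V₁=5·100/250=2.000000
k=0 src: V=2.0000
k=1 load: inc=2.000000, refl=2.000000·1.000000=2.0000; V=0.000000+2.000000+2.000000=4.0000
k=2 src: inc=2.000000, refl=2.000000·0.200000=0.4000; V=2.000000+2.000000+0.400000=4.4000
k=3 load: inc=0.400000, refl=0.400000·1.000000=0.4000; V=4.000000+0.400000+0.400000=4.8000
k=4 src: inc=0.400000, refl=0.400000·0.200000=0.0800; V=4.400000+0.400000+0.080000=4.8800
k=5 load: inc=0.080000, refl=0.080000·1.000000=0.0800; V=4.800000+0.080000+0.080000=4.9600
k=6 src: inc=0.080000, refl=0.080000·0.200000=0.0160; V=4.880000+0.080000+0.016000=4.9760
k=7 load: inc=0.016000, refl=0.016000·1.000000=0.0160; V=4.960000+0.016000+0.016000=4.9920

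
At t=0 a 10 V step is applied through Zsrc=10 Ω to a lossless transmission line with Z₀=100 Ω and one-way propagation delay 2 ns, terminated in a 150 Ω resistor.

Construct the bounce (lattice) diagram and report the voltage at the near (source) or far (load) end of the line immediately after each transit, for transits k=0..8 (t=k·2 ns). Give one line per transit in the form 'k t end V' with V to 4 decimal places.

0 0 source 9.0909
1 2 load 10.9091
2 4 source 9.4215
3 6 load 9.1240
4 8 source 9.3674
5 10 load 9.4161
6 12 source 9.3762
7 14 load 9.3683
8 16 source 9.3748

Γ_L=0.200000, Γ_S=-0.818182; launch V₁=10·100/110=9.090909
k=0 src: V=9.0909
k=1 load: inc=9.090909, refl=9.090909·0.200000=1.8182; V=0.000000+9.090909+1.818182=10.9091
k=2 src: inc=1.818182, refl=1.818182·-0.818182=-1.4876; V=9.090909+1.818182+-1.487603=9.4215
k=3 load: inc=-1.487603, refl=-1.487603·0.200000=-0.2975; V=10.909091+-1.487603+-0.297521=9.1240
k=4 src: inc=-0.297521, refl=-0.297521·-0.818182=0.2434; V=9.421488+-0.297521+0.243426=9.3674
k=5 load: inc=0.243426, refl=0.243426·0.200000=0.0487; V=9.123967+0.243426+0.048685=9.4161
k=6 src: inc=0.048685, refl=0.048685·-0.818182=-0.0398; V=9.367393+0.048685+-0.039833=9.3762
k=7 load: inc=-0.039833, refl=-0.039833·0.200000=-0.0080; V=9.416078+-0.039833+-0.007967=9.3683
k=8 src: inc=-0.007967, refl=-0.007967·-0.818182=0.0065; V=9.376245+-0.007967+0.006518=9.3748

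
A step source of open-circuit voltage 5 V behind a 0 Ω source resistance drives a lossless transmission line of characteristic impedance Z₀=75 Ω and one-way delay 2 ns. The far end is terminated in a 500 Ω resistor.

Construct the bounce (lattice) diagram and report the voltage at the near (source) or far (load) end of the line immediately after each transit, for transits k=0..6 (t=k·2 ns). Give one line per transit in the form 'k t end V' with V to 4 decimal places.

0 0 source 5.0000
1 2 load 8.6957
2 4 source 5.0000
3 6 load 2.2684
4 8 source 5.0000
5 10 load 7.0190
6 12 source 5.0000

Γ_L=0.739130, Γ_S=-1.000000; launch V₁=5·75/75=5.000000
k=0 src: V=5.0000
k=1 load: inc=5.000000, refl=5.000000·0.739130=3.6957; V=0.000000+5.000000+3.695652=8.6957
k=2 src: inc=3.695652, refl=3.695652·-1.000000=-3.6957; V=5.000000+3.695652+-3.695652=5.0000
k=3 load: inc=-3.695652, refl=-3.695652·0.739130=-2.7316; V=8.695652+-3.695652+-2.731569=2.2684
k=4 src: inc=-2.731569, refl=-2.731569·-1.000000=2.7316; V=5.000000+-2.731569+2.731569=5.0000
k=5 load: inc=2.731569, refl=2.731569·0.739130=2.0190; V=2.268431+2.731569+2.018986=7.0190
k=6 src: inc=2.018986, refl=2.018986·-1.000000=-2.0190; V=5.000000+2.018986+-2.018986=5.0000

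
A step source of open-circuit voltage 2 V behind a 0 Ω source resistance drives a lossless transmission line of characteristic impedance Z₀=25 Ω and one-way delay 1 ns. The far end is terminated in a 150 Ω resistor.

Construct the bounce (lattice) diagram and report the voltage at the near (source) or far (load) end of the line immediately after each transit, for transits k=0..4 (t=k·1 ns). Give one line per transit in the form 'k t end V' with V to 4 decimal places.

0 0 source 2.0000
1 1 load 3.4286
2 2 source 2.0000
3 3 load 0.9796
4 4 source 2.0000

Γ_L=0.714286, Γ_S=-1.000000; launch V₁=2·25/25=2.000000
k=0 src: V=2.0000
k=1 load: inc=2.000000, refl=2.000000·0.714286=1.4286; V=0.000000+2.000000+1.428571=3.4286
k=2 src: inc=1.428571, refl=1.428571·-1.000000=-1.4286; V=2.000000+1.428571+-1.428571=2.0000
k=3 load: inc=-1.428571, refl=-1.428571·0.714286=-1.0204; V=3.428571+-1.428571+-1.020408=0.9796
k=4 src: inc=-1.020408, refl=-1.020408·-1.000000=1.0204; V=2.000000+-1.020408+1.020408=2.0000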